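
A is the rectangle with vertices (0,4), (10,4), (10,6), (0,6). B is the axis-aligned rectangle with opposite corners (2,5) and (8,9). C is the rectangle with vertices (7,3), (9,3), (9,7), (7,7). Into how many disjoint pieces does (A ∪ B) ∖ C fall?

(A ∪ B) ∖ C splits into 2 disjoint pieces (area 2, area 31).

2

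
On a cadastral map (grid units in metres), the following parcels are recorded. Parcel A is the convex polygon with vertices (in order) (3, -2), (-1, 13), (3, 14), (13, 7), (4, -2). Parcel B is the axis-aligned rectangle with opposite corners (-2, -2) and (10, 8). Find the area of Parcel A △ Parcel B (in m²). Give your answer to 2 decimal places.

105.83

|Parcel A| = 116.5, |Parcel B| = 120, |Parcel A∩Parcel B| = 65.3333.
|Parcel A △ Parcel B| = |Parcel A| + |Parcel B| − 2·|Parcel A∩Parcel B| = 116.5 + 120 − 130.6667 = 105.83.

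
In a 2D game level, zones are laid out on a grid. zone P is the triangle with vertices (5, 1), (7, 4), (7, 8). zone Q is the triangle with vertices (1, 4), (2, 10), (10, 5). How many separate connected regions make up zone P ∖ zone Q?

2

zone P ∖ zone Q splits into 2 disjoint pieces (area 2.3607, area 0.1534).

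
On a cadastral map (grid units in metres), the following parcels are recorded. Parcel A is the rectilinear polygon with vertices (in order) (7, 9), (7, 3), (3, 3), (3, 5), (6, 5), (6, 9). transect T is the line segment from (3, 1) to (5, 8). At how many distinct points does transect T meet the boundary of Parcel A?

The segment meets the boundary at (4.143,5), (3.571,3).

2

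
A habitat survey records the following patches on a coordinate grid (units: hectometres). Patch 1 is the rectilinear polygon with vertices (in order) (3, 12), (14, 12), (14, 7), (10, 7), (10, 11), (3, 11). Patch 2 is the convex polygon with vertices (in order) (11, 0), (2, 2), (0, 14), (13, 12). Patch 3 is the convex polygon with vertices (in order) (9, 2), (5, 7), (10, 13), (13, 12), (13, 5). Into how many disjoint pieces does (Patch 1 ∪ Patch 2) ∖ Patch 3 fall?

2

(Patch 1 ∪ Patch 2) ∖ Patch 3 splits into 2 disjoint pieces (area 5, area 82.0814).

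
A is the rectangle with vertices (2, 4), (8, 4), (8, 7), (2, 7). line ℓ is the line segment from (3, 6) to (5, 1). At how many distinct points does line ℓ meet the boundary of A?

1

The segment meets the boundary at (3.8,4).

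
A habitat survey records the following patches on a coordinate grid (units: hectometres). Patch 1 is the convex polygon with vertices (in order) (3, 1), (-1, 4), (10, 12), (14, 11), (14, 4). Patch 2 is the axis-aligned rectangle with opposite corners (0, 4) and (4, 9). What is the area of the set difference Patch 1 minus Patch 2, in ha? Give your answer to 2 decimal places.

|Patch 1| = 96.5, |Patch 1∩Patch 2| = 8.7273.
|Patch 1 ∖ Patch 2| = |Patch 1| − |Patch 1∩Patch 2| = 96.5 − 8.7273 = 87.77.

87.77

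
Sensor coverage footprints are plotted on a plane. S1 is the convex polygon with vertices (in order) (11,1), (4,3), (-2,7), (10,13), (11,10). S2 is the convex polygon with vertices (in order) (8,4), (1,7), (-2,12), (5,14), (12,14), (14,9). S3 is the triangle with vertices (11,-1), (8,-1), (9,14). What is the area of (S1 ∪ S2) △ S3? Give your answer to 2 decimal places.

129.96

|S1 ∪ S2| = 138.9808.
|(S1 ∪ S2) ∩ S3| = 15.7585.
|(S1 ∪ S2) △ S3| = 138.9808 + 22.5 − 31.5171 = 129.96.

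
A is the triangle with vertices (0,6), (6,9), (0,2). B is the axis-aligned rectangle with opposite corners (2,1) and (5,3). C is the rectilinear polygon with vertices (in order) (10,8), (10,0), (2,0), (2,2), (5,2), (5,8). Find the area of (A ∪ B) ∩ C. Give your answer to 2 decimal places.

3.01

|A ∪ B| = 18.
|(A ∪ B) ∩ C| = 3.01.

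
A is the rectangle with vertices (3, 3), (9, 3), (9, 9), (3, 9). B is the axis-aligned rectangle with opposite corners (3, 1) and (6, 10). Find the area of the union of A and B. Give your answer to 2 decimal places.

By inclusion–exclusion:
Individual areas: |A| = 36, |B| = 27.
|A∩B|: x∈[3,6], y∈[3,9] → 3·6 = 18.
|A ∪ B| = 63 − 18 = 45.00.

45.00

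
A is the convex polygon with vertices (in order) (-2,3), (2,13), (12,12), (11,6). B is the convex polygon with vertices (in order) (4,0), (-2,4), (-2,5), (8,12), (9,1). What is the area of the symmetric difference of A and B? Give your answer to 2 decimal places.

|A| = 89.5, |B| = 77, |A∩B| = 43.9451.
|A △ B| = |A| + |B| − 2·|A∩B| = 89.5 + 77 − 87.8902 = 78.61.

78.61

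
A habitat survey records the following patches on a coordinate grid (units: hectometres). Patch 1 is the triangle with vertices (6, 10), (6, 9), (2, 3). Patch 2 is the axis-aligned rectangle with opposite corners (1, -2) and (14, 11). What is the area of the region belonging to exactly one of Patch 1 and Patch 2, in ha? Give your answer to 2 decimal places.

167.00

|Patch 1| = 2, |Patch 2| = 169, |Patch 1∩Patch 2| = 2.
|Patch 1 △ Patch 2| = |Patch 1| + |Patch 2| − 2·|Patch 1∩Patch 2| = 2 + 169 − 4 = 167.00.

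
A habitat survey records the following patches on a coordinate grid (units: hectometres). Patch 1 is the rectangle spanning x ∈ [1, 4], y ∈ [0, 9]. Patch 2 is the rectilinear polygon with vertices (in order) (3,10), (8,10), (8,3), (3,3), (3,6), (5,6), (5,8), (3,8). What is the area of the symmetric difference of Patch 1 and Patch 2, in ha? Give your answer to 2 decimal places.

|Patch 1| = 27, |Patch 2| = 31, |Patch 1∩Patch 2| = 4.
|Patch 1 △ Patch 2| = |Patch 1| + |Patch 2| − 2·|Patch 1∩Patch 2| = 27 + 31 − 8 = 50.00.

50.00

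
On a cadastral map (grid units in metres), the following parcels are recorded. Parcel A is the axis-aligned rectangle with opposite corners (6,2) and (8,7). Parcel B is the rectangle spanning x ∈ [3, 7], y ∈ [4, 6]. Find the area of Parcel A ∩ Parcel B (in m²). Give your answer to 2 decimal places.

|Parcel A∩Parcel B|: x∈[6,7], y∈[4,6] → 1·2 = 2.

2.00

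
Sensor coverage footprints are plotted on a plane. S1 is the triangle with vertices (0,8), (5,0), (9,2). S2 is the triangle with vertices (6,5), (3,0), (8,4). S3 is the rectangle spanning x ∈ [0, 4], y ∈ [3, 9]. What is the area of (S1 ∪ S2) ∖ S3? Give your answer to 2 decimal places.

16.65

|S1 ∪ S2| = 23.5075.
|(S1 ∪ S2) ∩ S3| = 6.8542.
|(S1 ∪ S2) ∖ S3| = 23.5075 − 6.8542 = 16.65.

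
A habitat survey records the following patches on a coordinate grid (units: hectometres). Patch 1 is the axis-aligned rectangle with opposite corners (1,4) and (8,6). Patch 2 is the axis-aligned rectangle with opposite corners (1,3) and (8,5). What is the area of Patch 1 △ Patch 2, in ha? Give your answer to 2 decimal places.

|Patch 1∩Patch 2|: x∈[1,8], y∈[4,5] → 7·1 = 7.
|Patch 1 △ Patch 2| = |Patch 1| + |Patch 2| − 2·|Patch 1∩Patch 2| = 14 + 14 − 14 = 14.00.

14.00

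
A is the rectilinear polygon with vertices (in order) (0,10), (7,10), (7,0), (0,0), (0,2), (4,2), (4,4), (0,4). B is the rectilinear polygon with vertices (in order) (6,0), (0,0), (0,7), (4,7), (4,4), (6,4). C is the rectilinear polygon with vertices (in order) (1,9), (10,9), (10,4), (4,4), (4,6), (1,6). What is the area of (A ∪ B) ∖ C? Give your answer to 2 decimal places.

|A ∪ B| = 70.
|(A ∪ B) ∩ C| = 24.
|(A ∪ B) ∖ C| = 70 − 24 = 46.00.

46.00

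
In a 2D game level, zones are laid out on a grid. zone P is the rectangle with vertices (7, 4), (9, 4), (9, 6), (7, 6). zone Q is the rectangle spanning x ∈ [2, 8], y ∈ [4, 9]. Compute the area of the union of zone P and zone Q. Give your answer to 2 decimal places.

By inclusion–exclusion:
Individual areas: |zone P| = 4, |zone Q| = 30.
|zone P∩zone Q|: x∈[7,8], y∈[4,6] → 1·2 = 2.
|zone P ∪ zone Q| = 34 − 2 = 32.00.

32.00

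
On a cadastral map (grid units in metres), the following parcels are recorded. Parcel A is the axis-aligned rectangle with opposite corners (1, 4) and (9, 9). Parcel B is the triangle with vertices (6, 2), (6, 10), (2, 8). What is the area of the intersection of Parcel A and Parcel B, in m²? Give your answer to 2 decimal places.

The intersection is the polygon with vertices (6,9), (6,4), (4.667,4), (2,8), (4,9).
By the shoelace formula its area is 13.67.

13.67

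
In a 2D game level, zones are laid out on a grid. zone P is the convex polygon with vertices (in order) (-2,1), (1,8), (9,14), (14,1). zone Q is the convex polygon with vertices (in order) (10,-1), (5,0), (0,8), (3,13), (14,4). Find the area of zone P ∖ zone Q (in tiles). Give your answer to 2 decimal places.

|zone P| = 123, |zone P∩zone Q| = 80.3504.
|zone P ∖ zone Q| = |zone P| − |zone P∩zone Q| = 123 − 80.3504 = 42.65.

42.65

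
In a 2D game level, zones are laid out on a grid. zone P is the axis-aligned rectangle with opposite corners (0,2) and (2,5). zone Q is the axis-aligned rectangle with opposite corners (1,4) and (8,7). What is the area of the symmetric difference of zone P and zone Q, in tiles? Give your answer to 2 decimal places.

|zone P∩zone Q|: x∈[1,2], y∈[4,5] → 1·1 = 1.
|zone P △ zone Q| = |zone P| + |zone Q| − 2·|zone P∩zone Q| = 6 + 21 − 2 = 25.00.

25.00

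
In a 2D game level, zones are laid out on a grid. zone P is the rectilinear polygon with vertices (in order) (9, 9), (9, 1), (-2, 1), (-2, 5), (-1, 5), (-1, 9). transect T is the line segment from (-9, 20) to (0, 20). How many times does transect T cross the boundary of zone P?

The segment lies entirely outside zone P and never meets its boundary.

0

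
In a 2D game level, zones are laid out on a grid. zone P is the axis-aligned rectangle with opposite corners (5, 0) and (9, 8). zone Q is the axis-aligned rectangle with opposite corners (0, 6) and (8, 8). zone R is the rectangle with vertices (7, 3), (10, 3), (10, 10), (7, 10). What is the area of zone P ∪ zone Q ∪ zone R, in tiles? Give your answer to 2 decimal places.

53.00

By inclusion–exclusion:
Individual areas: |zone P| = 32, |zone Q| = 16, |zone R| = 21.
|zone P∩zone Q|: x∈[5,8], y∈[6,8] → 3·2 = 6.
|zone P∩zone R|: x∈[7,9], y∈[3,8] → 2·5 = 10.
|zone Q∩zone R|: x∈[7,8], y∈[6,8] → 1·2 = 2.
|zone P∩zone Q∩zone R| = 2.
|zone P ∪ zone Q ∪ zone R| = 69 − 18 + 2 = 53.00.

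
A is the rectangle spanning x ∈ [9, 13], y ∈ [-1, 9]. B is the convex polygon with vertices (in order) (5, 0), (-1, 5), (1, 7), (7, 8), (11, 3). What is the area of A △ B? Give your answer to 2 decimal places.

88.00

|A| = 40, |B| = 55, |A∩B| = 3.5.
|A △ B| = |A| + |B| − 2·|A∩B| = 40 + 55 − 7 = 88.00.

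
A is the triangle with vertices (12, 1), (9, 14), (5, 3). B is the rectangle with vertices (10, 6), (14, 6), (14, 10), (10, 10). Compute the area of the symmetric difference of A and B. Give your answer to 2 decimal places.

|A| = 42.5, |B| = 16, |A∩B| = 1.5513.
|A △ B| = |A| + |B| − 2·|A∩B| = 42.5 + 16 − 3.1026 = 55.40.

55.40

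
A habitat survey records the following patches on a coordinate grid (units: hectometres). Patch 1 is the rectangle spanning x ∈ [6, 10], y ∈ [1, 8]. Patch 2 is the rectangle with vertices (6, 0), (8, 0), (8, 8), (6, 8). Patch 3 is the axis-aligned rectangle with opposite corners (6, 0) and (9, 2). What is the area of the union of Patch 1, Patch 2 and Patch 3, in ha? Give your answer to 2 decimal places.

By inclusion–exclusion:
Individual areas: |Patch 1| = 28, |Patch 2| = 16, |Patch 3| = 6.
|Patch 1∩Patch 2|: x∈[6,8], y∈[1,8] → 2·7 = 14.
|Patch 1∩Patch 3|: x∈[6,9], y∈[1,2] → 3·1 = 3.
|Patch 2∩Patch 3|: x∈[6,8], y∈[0,2] → 2·2 = 4.
|Patch 1∩Patch 2∩Patch 3| = 2.
|Patch 1 ∪ Patch 2 ∪ Patch 3| = 50 − 21 + 2 = 31.00.

31.00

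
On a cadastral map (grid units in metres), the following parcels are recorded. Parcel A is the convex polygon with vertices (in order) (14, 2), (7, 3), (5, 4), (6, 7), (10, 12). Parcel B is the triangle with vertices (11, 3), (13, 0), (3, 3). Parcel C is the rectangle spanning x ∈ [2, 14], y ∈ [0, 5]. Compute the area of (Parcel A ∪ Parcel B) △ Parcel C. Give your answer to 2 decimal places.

|Parcel A ∪ Parcel B| = 57.7368.
|(Parcel A ∪ Parcel B) ∩ Parcel C| = 29.2702.
|(Parcel A ∪ Parcel B) △ Parcel C| = 57.7368 + 60 − 58.5404 = 59.20.

59.20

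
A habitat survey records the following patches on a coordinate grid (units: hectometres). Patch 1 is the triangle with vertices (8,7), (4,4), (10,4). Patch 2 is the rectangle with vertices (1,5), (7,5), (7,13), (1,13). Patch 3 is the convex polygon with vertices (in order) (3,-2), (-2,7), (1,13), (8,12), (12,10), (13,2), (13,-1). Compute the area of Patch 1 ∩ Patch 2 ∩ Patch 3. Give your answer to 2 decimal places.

1.04

The intersection is the polygon with vertices (7,5), (5.333,5), (7,6.25).
By the shoelace formula its area is 1.04.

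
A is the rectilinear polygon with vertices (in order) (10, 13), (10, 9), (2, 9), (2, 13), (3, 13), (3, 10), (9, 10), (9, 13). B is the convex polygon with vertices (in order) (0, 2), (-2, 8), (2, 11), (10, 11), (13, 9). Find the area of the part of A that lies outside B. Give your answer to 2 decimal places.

|A| = 14, |A∩B| = 10.
|A ∖ B| = |A| − |A∩B| = 14 − 10 = 4.00.

4.00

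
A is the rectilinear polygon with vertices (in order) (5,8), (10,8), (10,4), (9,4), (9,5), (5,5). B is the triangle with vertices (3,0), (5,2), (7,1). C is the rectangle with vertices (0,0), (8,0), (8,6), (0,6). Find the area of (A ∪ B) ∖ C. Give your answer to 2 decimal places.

13.00

|A ∪ B| = 19.
|(A ∪ B) ∩ C| = 6.
|(A ∪ B) ∖ C| = 19 − 6 = 13.00.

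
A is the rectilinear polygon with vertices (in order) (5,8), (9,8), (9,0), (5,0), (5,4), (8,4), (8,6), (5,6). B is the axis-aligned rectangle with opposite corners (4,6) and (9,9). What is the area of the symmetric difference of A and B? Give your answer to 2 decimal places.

25.00

|A| = 26, |B| = 15, |A∩B| = 8.
|A △ B| = |A| + |B| − 2·|A∩B| = 26 + 15 − 16 = 25.00.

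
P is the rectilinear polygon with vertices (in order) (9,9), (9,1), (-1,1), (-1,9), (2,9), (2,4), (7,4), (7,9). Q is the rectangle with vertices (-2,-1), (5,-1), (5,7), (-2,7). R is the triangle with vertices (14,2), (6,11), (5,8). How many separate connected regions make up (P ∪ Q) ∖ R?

2

(P ∪ Q) ∖ R splits into 2 disjoint pieces (area 78, area 0.8403).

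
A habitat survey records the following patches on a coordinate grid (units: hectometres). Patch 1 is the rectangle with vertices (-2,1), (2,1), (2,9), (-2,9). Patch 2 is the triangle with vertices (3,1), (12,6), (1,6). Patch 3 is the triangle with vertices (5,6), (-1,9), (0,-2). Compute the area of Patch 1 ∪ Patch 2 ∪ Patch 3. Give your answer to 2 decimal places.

64.37

By inclusion–exclusion:
Individual areas: |Patch 1| = 32, |Patch 2| = 27.5, |Patch 3| = 31.5.
|Patch 1∩Patch 2| = 1.25.
|Patch 1∩Patch 3| = 18.8284.
|Patch 2∩Patch 3| = 7.8049.
|Patch 1∩Patch 2∩Patch 3| = 1.25.
|Patch 1 ∪ Patch 2 ∪ Patch 3| = 91 − 27.8833 + 1.25 = 64.37.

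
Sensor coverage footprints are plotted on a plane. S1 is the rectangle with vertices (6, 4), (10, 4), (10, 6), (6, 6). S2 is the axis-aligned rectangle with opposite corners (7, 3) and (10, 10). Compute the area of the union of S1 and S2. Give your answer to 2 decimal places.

23.00

By inclusion–exclusion:
Individual areas: |S1| = 8, |S2| = 21.
|S1∩S2|: x∈[7,10], y∈[4,6] → 3·2 = 6.
|S1 ∪ S2| = 29 − 6 = 23.00.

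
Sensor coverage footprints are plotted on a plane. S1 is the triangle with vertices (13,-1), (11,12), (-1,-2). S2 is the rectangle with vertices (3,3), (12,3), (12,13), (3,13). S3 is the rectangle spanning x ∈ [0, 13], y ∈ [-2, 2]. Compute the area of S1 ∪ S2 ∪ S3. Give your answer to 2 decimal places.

By inclusion–exclusion:
Individual areas: |S1| = 92, |S2| = 90, |S3| = 52.
|S1∩S2| = 40.4643.
|S1∩S3| = 40.9029.
|S2∩S3| = 0 (no overlap).
|S1∩S2∩S3| = 0.
|S1 ∪ S2 ∪ S3| = 234 − 81.3672 + 0 = 152.63.

152.63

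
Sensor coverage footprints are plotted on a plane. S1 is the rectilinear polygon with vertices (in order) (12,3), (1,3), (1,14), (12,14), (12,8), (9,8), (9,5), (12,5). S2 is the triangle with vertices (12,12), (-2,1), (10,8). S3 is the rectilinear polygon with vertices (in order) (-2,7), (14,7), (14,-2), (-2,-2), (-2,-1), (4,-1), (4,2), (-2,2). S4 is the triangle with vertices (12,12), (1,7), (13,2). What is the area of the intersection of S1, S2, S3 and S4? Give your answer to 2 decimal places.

3.52

The intersection is the polygon with vertices (5.636,7), (8.286,7), (5.25,5.229), (4.03,5.738).
By the shoelace formula its area is 3.52.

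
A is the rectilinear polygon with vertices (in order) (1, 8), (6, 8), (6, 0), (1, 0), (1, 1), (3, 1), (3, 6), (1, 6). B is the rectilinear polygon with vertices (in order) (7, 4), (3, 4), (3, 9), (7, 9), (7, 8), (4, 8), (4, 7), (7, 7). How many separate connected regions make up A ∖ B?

3

A ∖ B splits into 3 disjoint pieces (area 4, area 2, area 14).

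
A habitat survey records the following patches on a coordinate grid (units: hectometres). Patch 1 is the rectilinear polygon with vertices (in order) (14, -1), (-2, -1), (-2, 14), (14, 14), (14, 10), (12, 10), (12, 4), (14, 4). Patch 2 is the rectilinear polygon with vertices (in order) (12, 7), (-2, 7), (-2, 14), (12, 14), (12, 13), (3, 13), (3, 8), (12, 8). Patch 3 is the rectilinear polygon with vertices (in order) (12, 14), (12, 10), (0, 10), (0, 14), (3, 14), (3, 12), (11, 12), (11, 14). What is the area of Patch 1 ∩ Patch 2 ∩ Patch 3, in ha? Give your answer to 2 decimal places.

13.00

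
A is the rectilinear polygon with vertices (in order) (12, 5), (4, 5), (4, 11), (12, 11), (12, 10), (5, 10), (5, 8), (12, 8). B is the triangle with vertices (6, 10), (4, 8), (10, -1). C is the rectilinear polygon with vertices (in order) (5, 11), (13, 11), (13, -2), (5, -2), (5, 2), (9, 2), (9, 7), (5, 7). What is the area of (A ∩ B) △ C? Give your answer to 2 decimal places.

87.50

|A ∩ B| = 7.3182.
|(A ∩ B) ∩ C| = 1.9091.
|(A ∩ B) △ C| = 7.3182 + 84 − 3.8182 = 87.50.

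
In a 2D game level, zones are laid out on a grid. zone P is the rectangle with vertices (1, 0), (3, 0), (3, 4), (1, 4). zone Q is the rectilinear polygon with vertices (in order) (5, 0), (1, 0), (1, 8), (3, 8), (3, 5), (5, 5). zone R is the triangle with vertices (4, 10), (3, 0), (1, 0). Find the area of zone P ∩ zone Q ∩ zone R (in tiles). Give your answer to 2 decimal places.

5.60

The intersection is the polygon with vertices (3,0), (1,0), (2.2,4), (3,4).
By the shoelace formula its area is 5.60.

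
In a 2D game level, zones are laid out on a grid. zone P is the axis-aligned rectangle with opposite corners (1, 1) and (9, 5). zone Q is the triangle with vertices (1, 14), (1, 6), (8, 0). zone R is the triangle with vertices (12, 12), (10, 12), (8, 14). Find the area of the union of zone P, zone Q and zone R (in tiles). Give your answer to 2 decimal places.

54.00

By inclusion–exclusion:
Individual areas: |zone P| = 32, |zone Q| = 28, |zone R| = 2.
|zone P∩zone Q| = 8.
|zone P∩zone R| = 0.
|zone Q∩zone R| = 0.
|zone P∩zone Q∩zone R| = 0.
|zone P ∪ zone Q ∪ zone R| = 62 − 8 + 0 = 54.00.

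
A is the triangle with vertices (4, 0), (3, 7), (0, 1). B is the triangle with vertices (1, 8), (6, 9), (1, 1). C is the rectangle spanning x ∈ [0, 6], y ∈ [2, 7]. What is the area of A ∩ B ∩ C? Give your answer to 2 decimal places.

4.94

The intersection is the polygon with vertices (3.326,4.721), (1.625,2), (1,2), (1,3), (3,7).
By the shoelace formula its area is 4.94.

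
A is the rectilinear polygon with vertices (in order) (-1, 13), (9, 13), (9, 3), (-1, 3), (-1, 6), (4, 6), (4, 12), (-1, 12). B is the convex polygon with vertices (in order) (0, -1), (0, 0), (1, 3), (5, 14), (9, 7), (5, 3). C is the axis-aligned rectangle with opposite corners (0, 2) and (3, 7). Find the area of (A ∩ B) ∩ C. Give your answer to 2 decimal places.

4.36

The region (A ∩ B) ∩ C is the polygon with vertices (1,3), (2.091,6), (3,6), (3,3).
By the shoelace formula its area is 4.36.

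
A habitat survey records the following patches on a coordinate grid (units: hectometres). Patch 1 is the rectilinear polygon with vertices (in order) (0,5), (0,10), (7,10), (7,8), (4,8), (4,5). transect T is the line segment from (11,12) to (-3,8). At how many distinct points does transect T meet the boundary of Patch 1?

The segment meets the boundary at (0,8.857), (4,10).

2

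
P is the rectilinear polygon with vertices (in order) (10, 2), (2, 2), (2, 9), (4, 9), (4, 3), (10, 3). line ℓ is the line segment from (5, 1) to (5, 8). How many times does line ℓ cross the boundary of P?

The segment meets the boundary at (5,3), (5,2).

2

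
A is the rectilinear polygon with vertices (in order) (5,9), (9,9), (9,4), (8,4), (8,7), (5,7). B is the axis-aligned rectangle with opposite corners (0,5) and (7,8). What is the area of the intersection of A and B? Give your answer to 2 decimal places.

The intersection is the polygon with vertices (5,7), (5,8), (7,8), (7,7).
By the shoelace formula its area is 2.00.

2.00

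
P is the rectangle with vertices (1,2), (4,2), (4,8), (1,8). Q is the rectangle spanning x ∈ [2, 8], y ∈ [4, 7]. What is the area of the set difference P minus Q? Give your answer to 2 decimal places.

|P∩Q|: x∈[2,4], y∈[4,7] → 2·3 = 6.
|P| = 18.
|P ∖ Q| = |P| − |P∩Q| = 18 − 6 = 12.00.

12.00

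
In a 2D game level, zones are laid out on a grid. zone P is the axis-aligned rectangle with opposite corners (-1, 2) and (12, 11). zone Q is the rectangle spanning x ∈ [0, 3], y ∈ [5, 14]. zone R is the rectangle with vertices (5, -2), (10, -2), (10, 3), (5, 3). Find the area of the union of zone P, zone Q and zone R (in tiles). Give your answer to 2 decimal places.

By inclusion–exclusion:
Individual areas: |zone P| = 117, |zone Q| = 27, |zone R| = 25.
|zone P∩zone Q|: x∈[0,3], y∈[5,11] → 3·6 = 18.
|zone P∩zone R|: x∈[5,10], y∈[2,3] → 5·1 = 5.
|zone Q∩zone R| = 0 (no overlap).
|zone P∩zone Q∩zone R| = 0.
|zone P ∪ zone Q ∪ zone R| = 169 − 23 + 0 = 146.00.

146.00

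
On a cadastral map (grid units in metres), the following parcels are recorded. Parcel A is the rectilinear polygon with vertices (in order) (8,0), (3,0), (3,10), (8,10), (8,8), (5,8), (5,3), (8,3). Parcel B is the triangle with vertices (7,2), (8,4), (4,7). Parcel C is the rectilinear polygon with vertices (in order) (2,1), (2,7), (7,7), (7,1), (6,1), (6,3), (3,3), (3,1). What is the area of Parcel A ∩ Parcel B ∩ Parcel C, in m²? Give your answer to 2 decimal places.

0.76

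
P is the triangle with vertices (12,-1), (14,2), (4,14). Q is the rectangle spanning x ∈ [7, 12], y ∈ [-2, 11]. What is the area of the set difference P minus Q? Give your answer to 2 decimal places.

8.44

|P| = 27, |P∩Q| = 18.5625.
|P ∖ Q| = |P| − |P∩Q| = 27 − 18.5625 = 8.44.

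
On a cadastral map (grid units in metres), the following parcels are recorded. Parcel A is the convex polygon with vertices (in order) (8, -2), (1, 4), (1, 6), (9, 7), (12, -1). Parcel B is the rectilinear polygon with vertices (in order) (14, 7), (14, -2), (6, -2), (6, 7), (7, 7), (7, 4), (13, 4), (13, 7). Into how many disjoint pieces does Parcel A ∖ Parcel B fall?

Parcel A ∖ Parcel B splits into 2 disjoint pieces (area 22.2768, area 7.4375).

2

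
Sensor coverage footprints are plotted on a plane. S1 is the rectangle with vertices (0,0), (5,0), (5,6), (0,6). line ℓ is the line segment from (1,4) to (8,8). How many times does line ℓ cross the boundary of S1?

1

The segment meets the boundary at (4.5,6).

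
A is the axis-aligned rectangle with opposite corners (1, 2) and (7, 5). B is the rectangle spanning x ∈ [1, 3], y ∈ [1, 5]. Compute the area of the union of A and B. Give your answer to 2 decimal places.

By inclusion–exclusion:
Individual areas: |A| = 18, |B| = 8.
|A∩B|: x∈[1,3], y∈[2,5] → 2·3 = 6.
|A ∪ B| = 26 − 6 = 20.00.

20.00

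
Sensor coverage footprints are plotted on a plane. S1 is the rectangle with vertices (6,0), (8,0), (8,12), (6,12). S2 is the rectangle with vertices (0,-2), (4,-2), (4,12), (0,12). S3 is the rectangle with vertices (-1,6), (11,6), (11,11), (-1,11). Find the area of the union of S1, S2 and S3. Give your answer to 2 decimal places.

By inclusion–exclusion:
Individual areas: |S1| = 24, |S2| = 56, |S3| = 60.
|S1∩S2| = 0 (no overlap).
|S1∩S3|: x∈[6,8], y∈[6,11] → 2·5 = 10.
|S2∩S3|: x∈[0,4], y∈[6,11] → 4·5 = 20.
|S1∩S2∩S3| = 0.
|S1 ∪ S2 ∪ S3| = 140 − 30 + 0 = 110.00.

110.00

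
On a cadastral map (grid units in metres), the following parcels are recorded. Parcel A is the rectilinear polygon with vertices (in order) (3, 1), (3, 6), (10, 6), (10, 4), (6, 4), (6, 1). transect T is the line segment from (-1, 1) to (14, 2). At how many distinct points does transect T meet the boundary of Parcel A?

The segment meets the boundary at (6,1.467), (3,1.267).

2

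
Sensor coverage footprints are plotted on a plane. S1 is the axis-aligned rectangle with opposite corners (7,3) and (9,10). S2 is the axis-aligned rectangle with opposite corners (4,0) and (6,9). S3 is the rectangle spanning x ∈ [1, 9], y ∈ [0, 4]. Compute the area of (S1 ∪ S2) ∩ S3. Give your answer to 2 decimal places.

|S1 ∪ S2| = 32.
|(S1 ∪ S2) ∩ S3| = 10.00.

10.00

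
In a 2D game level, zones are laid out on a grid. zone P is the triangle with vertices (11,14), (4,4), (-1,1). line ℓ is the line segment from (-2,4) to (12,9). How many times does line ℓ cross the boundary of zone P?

2

The segment meets the boundary at (6,6.857), (3.623,6.008).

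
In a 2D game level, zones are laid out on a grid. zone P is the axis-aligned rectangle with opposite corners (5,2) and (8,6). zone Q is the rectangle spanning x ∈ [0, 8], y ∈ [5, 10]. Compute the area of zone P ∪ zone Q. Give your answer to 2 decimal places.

49.00

By inclusion–exclusion:
Individual areas: |zone P| = 12, |zone Q| = 40.
|zone P∩zone Q|: x∈[5,8], y∈[5,6] → 3·1 = 3.
|zone P ∪ zone Q| = 52 − 3 = 49.00.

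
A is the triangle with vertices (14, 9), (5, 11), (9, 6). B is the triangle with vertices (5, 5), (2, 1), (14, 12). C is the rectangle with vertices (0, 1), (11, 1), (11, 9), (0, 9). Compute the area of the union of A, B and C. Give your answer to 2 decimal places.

By inclusion–exclusion:
Individual areas: |A| = 18.5, |B| = 7.5, |C| = 88.
|A∩B| = 1.8231.
|A∩C| = 8.4.
|B∩C| = 6.6234.
|A∩B∩C| = 1.4953.
|A ∪ B ∪ C| = 114 − 16.8465 + 1.4953 = 98.65.

98.65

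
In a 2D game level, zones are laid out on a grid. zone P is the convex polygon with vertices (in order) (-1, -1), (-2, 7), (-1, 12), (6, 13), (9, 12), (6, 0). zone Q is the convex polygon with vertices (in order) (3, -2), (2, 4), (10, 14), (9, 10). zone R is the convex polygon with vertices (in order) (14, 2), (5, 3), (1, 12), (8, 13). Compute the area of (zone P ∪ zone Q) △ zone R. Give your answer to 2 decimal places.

104.17

|zone P ∪ zone Q| = 120.4185.
|(zone P ∪ zone Q) ∩ zone R| = 48.1257.
|(zone P ∪ zone Q) △ zone R| = 120.4185 + 80 − 96.2515 = 104.17.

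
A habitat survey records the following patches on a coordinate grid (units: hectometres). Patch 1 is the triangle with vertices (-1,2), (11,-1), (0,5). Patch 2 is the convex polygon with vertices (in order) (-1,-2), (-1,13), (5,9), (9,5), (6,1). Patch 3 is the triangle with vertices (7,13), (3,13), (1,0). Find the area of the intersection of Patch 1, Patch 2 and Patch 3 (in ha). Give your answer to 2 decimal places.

1.95

The intersection is the polygon with vertices (2.643,3.559), (1.621,1.345), (1.222,1.444), (1.632,4.11).
By the shoelace formula its area is 1.95.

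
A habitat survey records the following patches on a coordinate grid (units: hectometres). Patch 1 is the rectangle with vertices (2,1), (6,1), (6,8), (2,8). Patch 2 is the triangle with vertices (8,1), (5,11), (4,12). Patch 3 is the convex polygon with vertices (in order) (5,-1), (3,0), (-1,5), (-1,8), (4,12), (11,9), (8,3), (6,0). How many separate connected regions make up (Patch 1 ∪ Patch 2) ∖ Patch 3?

2

(Patch 1 ∪ Patch 2) ∖ Patch 3 splits into 2 disjoint pieces (area 0.025, area 0.0568).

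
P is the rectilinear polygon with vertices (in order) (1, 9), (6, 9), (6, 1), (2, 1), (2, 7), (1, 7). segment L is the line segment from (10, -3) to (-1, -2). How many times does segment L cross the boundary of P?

The segment lies entirely outside P and never meets its boundary.

0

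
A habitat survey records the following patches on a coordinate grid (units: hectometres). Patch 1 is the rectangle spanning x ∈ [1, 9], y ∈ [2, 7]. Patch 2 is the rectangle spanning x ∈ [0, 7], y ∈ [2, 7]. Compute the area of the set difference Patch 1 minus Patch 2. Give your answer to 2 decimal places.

|Patch 1∩Patch 2|: x∈[1,7], y∈[2,7] → 6·5 = 30.
|Patch 1| = 40.
|Patch 1 ∖ Patch 2| = |Patch 1| − |Patch 1∩Patch 2| = 40 − 30 = 10.00.

10.00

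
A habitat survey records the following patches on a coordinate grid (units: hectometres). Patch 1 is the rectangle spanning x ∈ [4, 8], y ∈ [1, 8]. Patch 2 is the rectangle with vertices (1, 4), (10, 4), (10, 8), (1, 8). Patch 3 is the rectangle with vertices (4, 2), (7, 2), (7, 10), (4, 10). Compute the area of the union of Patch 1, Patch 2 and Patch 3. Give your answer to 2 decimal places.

By inclusion–exclusion:
Individual areas: |Patch 1| = 28, |Patch 2| = 36, |Patch 3| = 24.
|Patch 1∩Patch 2|: x∈[4,8], y∈[4,8] → 4·4 = 16.
|Patch 1∩Patch 3|: x∈[4,7], y∈[2,8] → 3·6 = 18.
|Patch 2∩Patch 3|: x∈[4,7], y∈[4,8] → 3·4 = 12.
|Patch 1∩Patch 2∩Patch 3| = 12.
|Patch 1 ∪ Patch 2 ∪ Patch 3| = 88 − 46 + 12 = 54.00.

54.00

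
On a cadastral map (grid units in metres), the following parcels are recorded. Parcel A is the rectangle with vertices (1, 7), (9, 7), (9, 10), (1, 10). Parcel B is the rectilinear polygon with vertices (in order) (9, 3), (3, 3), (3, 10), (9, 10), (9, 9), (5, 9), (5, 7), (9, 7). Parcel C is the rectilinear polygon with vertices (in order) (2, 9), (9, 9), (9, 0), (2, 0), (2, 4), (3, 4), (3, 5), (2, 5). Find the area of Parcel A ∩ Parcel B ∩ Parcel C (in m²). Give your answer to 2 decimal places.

4.00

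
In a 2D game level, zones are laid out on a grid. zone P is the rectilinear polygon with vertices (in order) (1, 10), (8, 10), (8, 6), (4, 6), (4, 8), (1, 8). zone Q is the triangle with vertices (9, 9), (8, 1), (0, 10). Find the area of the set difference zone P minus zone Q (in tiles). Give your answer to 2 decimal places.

|zone P| = 22, |zone P∩zone Q| = 18.1597.
|zone P ∖ zone Q| = |zone P| − |zone P∩zone Q| = 22 − 18.1597 = 3.84.

3.84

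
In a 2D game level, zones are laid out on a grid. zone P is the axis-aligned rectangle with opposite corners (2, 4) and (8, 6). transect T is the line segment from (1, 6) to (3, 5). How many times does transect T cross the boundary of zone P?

1

The segment meets the boundary at (2,5.5).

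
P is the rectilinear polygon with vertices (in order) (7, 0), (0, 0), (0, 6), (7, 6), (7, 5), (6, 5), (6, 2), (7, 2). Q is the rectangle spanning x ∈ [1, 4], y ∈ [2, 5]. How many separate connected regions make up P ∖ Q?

1

P ∖ Q is a single connected region.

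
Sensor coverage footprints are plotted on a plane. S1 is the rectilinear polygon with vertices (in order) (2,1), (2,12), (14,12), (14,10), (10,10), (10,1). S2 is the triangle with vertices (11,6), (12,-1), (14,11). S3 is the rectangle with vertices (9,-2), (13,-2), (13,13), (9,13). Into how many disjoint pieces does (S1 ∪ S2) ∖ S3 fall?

(S1 ∪ S2) ∖ S3 splits into 2 disjoint pieces (area 77, area 3.95).

2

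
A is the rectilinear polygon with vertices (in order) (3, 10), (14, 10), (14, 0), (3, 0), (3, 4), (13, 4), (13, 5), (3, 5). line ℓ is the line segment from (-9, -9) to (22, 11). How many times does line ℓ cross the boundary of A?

4

The segment meets the boundary at (14,5.839), (12.7,5), (11.15,4), (4.95,0).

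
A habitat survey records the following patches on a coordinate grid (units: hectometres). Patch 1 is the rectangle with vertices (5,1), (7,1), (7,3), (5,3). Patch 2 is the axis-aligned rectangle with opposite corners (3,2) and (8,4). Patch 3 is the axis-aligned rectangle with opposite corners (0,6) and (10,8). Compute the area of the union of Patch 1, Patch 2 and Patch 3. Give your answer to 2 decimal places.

By inclusion–exclusion:
Individual areas: |Patch 1| = 4, |Patch 2| = 10, |Patch 3| = 20.
|Patch 1∩Patch 2|: x∈[5,7], y∈[2,3] → 2·1 = 2.
|Patch 1∩Patch 3| = 0 (no overlap).
|Patch 2∩Patch 3| = 0 (no overlap).
|Patch 1∩Patch 2∩Patch 3| = 0.
|Patch 1 ∪ Patch 2 ∪ Patch 3| = 34 − 2 + 0 = 32.00.

32.00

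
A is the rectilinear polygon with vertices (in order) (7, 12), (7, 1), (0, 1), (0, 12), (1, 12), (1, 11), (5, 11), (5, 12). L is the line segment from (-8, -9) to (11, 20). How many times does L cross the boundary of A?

2

The segment meets the boundary at (5.759,12), (0,3.211).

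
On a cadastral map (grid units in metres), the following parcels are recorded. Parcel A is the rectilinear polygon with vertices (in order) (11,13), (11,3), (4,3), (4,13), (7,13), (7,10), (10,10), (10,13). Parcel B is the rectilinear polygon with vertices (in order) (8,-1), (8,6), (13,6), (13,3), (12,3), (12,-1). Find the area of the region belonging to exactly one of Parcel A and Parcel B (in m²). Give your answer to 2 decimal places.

|Parcel A| = 61, |Parcel B| = 31, |Parcel A∩Parcel B| = 9.
|Parcel A △ Parcel B| = |Parcel A| + |Parcel B| − 2·|Parcel A∩Parcel B| = 61 + 31 − 18 = 74.00.

74.00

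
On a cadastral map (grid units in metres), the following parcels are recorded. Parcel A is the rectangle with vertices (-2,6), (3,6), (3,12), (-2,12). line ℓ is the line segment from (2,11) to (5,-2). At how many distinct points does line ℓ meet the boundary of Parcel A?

1

The segment meets the boundary at (3,6.667).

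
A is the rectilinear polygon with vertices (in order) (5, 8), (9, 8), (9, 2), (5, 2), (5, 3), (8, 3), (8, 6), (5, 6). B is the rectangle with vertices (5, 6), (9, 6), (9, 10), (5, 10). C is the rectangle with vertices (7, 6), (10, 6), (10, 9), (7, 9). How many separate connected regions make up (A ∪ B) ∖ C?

(A ∪ B) ∖ C splits into 2 disjoint pieces (area 7, area 10).

2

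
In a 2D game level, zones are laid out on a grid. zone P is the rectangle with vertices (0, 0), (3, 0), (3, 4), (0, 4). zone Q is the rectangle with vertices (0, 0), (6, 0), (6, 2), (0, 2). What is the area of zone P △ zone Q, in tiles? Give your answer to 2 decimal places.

12.00

|zone P∩zone Q|: x∈[0,3], y∈[0,2] → 3·2 = 6.
|zone P △ zone Q| = |zone P| + |zone Q| − 2·|zone P∩zone Q| = 12 + 12 − 12 = 12.00.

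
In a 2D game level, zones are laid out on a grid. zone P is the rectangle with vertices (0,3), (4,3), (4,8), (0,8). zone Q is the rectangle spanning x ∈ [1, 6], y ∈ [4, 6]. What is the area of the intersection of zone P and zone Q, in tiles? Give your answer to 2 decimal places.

6.00

|zone P∩zone Q|: x∈[1,4], y∈[4,6] → 3·2 = 6.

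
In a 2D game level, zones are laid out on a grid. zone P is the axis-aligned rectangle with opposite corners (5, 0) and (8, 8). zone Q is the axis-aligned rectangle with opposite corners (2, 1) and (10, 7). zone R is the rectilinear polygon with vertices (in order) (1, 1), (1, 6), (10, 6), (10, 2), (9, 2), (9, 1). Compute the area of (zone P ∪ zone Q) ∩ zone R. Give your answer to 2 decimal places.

39.00

The region (zone P ∪ zone Q) ∩ zone R is the polygon with vertices (2,1), (2,6), (10,6), (10,2), (9,2), (9,1), (8,1), (5,1).
By the shoelace formula its area is 39.00.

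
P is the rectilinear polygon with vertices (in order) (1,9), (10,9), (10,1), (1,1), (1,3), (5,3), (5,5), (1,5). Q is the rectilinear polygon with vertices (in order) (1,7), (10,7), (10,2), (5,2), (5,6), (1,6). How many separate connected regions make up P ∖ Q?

3

P ∖ Q splits into 3 disjoint pieces (area 18, area 13, area 4).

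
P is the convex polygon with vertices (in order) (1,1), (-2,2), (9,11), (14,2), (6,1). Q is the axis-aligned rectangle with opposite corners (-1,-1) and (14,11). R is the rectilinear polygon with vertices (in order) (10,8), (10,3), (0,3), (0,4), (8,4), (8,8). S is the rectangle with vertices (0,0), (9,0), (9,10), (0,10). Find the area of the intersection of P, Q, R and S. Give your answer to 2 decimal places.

12.92

The intersection is the polygon with vertices (8,4), (8,8), (9,8), (9,3), (0,3), (0,3.636), (0.444,4).
By the shoelace formula its area is 12.92.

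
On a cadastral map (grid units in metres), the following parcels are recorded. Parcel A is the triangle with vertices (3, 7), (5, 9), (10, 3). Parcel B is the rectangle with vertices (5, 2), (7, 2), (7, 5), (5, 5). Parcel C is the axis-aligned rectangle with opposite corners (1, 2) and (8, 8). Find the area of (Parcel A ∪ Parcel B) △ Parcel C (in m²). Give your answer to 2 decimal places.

|Parcel A ∪ Parcel B| = 16.9286.
|(Parcel A ∪ Parcel B) ∩ Parcel C| = 14.7548.
|(Parcel A ∪ Parcel B) △ Parcel C| = 16.9286 + 42 − 29.5095 = 29.42.

29.42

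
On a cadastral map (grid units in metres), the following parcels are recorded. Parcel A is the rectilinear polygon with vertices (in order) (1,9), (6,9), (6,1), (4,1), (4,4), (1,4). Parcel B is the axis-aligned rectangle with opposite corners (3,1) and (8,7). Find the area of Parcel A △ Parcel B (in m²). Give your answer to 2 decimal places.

|Parcel A| = 31, |Parcel B| = 30, |Parcel A∩Parcel B| = 15.
|Parcel A △ Parcel B| = |Parcel A| + |Parcel B| − 2·|Parcel A∩Parcel B| = 31 + 30 − 30 = 31.00.

31.00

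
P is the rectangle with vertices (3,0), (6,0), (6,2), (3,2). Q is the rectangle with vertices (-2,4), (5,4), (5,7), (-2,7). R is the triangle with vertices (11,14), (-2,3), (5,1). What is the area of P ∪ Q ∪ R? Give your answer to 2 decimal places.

64.70

By inclusion–exclusion:
Individual areas: |P| = 6, |Q| = 21, |R| = 51.5.
|P∩Q| = 0 (no overlap).
|P∩R| = 1.6593.
|Q∩R| = 12.1364.
|P∩Q∩R| = 0.
|P ∪ Q ∪ R| = 78.5 − 13.7957 + 0 = 64.70.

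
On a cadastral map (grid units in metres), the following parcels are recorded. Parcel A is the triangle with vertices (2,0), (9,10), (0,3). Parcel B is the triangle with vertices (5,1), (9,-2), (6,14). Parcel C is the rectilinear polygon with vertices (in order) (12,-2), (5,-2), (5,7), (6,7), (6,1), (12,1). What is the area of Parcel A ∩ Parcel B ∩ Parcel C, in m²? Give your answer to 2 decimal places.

The intersection is the polygon with vertices (5.462,7), (6,7), (6,5.714), (5.284,4.691).
By the shoelace formula its area is 1.08.

1.08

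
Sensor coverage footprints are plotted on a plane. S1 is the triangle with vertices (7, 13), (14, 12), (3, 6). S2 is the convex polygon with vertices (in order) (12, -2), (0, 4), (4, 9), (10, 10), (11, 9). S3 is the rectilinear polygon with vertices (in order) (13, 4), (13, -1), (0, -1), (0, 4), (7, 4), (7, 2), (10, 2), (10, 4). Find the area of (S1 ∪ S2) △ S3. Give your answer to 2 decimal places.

|S1 ∪ S2| = 102.4714.
|(S1 ∪ S2) ∩ S3| = 27.4091.
|(S1 ∪ S2) △ S3| = 102.4714 + 59 − 54.8182 = 106.65.

106.65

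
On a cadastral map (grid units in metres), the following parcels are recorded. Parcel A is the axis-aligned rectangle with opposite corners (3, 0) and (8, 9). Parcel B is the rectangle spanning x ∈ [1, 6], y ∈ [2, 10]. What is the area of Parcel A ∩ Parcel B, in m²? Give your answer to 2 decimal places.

|Parcel A∩Parcel B|: x∈[3,6], y∈[2,9] → 3·7 = 21.

21.00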